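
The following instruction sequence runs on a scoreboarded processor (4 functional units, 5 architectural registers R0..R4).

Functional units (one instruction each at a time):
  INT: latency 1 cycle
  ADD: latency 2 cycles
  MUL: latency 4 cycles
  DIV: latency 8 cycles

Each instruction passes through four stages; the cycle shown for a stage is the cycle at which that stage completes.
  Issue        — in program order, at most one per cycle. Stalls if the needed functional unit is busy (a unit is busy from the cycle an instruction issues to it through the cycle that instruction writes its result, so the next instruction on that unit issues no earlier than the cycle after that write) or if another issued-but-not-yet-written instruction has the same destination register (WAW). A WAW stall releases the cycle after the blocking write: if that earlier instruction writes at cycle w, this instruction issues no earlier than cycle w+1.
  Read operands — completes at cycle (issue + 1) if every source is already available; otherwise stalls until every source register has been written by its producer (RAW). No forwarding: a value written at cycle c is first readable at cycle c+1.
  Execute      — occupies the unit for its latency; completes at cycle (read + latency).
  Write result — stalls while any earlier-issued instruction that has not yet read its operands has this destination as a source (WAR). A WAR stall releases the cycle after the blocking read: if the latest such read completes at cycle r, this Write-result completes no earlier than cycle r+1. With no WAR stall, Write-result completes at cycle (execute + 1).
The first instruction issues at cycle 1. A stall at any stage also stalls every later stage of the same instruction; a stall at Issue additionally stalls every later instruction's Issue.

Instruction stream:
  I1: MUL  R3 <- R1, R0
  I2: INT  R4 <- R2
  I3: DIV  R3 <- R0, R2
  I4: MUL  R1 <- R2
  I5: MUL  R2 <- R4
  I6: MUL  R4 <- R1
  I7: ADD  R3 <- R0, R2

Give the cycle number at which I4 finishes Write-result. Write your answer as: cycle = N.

cycle = 15

I1 -> (1, 2, 6, 7)
I2 -> (2, 3, 4, 5)
I3 -> (8, 9, 17, 18)  // WAW R3: wait I1 write@7
I4 -> (9, 10, 14, 15)
I5 -> (16, 17, 21, 22)  // struct: MUL busy until I4 writes@15
I6 -> (23, 24, 28, 29)  // struct: MUL busy until I5 writes@22
I7 -> (24, 25, 27, 28)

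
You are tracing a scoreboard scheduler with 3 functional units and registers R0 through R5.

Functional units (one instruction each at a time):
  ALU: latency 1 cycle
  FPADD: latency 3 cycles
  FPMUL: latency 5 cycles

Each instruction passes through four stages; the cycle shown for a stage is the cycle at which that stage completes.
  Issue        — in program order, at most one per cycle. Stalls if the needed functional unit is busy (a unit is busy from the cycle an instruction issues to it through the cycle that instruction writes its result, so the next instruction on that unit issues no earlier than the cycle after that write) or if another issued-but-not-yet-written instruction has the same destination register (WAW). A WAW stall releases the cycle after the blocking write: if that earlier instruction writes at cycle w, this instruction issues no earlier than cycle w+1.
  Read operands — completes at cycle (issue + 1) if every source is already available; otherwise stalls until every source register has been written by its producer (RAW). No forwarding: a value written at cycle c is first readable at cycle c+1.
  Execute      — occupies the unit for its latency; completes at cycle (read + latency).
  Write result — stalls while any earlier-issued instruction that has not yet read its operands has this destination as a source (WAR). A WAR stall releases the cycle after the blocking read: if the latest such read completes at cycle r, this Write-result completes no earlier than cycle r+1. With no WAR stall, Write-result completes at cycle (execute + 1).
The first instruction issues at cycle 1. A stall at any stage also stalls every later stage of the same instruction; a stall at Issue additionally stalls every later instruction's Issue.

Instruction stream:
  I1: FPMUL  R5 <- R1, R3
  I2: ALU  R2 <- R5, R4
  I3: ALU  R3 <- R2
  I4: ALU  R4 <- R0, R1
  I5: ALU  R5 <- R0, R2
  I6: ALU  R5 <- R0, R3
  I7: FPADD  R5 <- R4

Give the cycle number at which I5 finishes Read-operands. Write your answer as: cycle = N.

I1 -> (1, 2, 7, 8)
I2 -> (2, 9, 10, 11)  // RAW R5: wait I1 write@8
I3 -> (12, 13, 14, 15)  // struct: ALU busy until I2 writes@11
I4 -> (16, 17, 18, 19)  // struct: ALU busy until I3 writes@15
I5 -> (20, 21, 22, 23)  // struct: ALU busy until I4 writes@19
I6 -> (24, 25, 26, 27)  // struct: ALU busy until I5 writes@23
I7 -> (28, 29, 32, 33)  // WAW R5: wait I6 write@27

cycle = 21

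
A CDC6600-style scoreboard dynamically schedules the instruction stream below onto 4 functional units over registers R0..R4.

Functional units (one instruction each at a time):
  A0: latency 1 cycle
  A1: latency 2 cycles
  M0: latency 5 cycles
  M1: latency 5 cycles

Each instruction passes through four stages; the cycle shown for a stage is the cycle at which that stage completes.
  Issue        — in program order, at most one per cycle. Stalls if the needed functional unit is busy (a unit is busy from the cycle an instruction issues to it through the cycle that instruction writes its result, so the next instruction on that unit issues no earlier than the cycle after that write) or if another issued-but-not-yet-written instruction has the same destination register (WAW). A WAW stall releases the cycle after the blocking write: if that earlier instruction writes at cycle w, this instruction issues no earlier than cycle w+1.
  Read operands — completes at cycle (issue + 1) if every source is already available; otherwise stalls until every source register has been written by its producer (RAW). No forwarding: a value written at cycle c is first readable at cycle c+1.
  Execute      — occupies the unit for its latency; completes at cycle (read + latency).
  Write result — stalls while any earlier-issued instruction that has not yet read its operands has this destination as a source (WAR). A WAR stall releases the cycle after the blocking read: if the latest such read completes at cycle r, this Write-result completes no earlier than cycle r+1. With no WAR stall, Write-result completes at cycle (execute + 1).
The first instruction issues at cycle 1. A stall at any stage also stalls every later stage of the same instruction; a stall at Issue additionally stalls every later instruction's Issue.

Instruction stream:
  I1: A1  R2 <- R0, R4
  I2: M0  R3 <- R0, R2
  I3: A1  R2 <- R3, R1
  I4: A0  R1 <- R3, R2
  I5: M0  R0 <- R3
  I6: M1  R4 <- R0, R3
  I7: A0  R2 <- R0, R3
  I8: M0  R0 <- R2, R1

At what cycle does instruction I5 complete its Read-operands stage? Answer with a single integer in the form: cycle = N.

cycle = 14

c1: issue I1 (A1)
c2: I1 read-ops, issue I2 (M0)
c4: I1 finished on A1
c5: I1→R2
c6: I2 read-ops, issue I3 (A1)
c7: issue I4 (A0)
c11: I2 finished on M0
c12: I2→R3
c13: I3 read-ops, issue I5 (M0)
c14: I5 read-ops, issue I6 (M1)
c15: I3 finished on A1
c16: I3→R2
c17: I4 read-ops
c18: I4 finished on A0
c19: I4→R1, I5 finished on M0
c20: I5→R0, issue I7 (A0)
c21: I6 read-ops, I7 read-ops, issue I8 (M0)
c22: I7 finished on A0
c23: I7→R2
c24: I8 read-ops
c26: I6 finished on M1
c27: I6→R4
c29: I8 finished on M0
c30: I8→R0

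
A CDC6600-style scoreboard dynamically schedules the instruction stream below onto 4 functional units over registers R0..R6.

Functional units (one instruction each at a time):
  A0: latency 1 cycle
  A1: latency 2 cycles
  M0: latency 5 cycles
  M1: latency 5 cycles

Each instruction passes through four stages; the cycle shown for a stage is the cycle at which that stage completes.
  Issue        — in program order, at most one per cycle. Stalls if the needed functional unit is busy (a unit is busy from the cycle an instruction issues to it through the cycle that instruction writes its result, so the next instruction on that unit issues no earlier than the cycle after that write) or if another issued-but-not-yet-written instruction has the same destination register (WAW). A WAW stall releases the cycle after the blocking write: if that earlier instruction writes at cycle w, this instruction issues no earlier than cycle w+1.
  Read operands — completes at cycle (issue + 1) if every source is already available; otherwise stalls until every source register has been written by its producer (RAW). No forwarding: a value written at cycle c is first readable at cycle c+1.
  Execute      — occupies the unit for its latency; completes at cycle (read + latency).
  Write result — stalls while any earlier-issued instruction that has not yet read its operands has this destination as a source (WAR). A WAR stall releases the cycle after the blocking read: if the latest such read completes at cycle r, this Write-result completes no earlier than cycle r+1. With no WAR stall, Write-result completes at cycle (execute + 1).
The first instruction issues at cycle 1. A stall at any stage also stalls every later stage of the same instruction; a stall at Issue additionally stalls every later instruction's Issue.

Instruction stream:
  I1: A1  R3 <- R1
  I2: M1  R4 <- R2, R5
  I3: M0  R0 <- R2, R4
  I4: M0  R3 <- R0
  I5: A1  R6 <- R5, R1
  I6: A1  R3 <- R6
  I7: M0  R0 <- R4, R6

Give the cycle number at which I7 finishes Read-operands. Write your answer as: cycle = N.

I1  is:1  ro:2  ex:4  wr:5
I2  is:2  ro:3  ex:8  wr:9
I3  is:3  ro:10  ex:15  wr:16  — RAW R4: wait I2 write@9
I4  is:17  ro:18  ex:23  wr:24  — struct: M0 busy until I3 writes@16
I5  is:18  ro:19  ex:21  wr:22
I6  is:25  ro:26  ex:28  wr:29  — WAW R3: wait I4 write@24
I7  is:26  ro:27  ex:32  wr:33

cycle = 27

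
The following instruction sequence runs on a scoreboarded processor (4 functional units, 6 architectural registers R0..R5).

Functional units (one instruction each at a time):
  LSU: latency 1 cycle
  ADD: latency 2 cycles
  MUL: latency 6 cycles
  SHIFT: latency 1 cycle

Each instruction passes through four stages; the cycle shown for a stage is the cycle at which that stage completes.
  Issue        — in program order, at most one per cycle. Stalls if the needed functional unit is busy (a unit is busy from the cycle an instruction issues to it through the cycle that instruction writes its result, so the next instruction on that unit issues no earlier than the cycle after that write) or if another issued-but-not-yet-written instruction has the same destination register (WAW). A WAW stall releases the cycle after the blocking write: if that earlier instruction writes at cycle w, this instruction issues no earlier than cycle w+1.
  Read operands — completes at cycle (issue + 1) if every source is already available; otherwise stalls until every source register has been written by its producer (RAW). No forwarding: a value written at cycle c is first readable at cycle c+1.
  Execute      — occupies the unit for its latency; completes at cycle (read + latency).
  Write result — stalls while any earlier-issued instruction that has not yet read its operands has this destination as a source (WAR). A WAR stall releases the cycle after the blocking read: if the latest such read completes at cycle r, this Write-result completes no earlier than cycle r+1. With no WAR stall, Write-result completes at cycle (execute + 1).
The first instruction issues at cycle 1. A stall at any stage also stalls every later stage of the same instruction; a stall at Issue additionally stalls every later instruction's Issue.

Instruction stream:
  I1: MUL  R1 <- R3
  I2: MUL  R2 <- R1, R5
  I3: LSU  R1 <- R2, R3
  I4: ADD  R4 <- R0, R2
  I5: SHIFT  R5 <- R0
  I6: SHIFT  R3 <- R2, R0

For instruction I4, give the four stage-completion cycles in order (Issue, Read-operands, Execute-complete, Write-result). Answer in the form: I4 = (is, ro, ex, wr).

  I1 | 1 | 2 | 8 | 9
  I2 | 10 | 11 | 17 | 18   struct: MUL busy until I1 writes@9
  I3 | 11 | 19 | 20 | 21   RAW R2: wait I2 write@18
  I4 | 12 | 19 | 21 | 22   RAW R2: wait I2 write@18
  I5 | 13 | 14 | 15 | 16
  I6 | 17 | 19 | 20 | 21   struct: SHIFT busy until I5 writes@16 · RAW R2: wait I2 write@18

I4 = (12, 19, 21, 22)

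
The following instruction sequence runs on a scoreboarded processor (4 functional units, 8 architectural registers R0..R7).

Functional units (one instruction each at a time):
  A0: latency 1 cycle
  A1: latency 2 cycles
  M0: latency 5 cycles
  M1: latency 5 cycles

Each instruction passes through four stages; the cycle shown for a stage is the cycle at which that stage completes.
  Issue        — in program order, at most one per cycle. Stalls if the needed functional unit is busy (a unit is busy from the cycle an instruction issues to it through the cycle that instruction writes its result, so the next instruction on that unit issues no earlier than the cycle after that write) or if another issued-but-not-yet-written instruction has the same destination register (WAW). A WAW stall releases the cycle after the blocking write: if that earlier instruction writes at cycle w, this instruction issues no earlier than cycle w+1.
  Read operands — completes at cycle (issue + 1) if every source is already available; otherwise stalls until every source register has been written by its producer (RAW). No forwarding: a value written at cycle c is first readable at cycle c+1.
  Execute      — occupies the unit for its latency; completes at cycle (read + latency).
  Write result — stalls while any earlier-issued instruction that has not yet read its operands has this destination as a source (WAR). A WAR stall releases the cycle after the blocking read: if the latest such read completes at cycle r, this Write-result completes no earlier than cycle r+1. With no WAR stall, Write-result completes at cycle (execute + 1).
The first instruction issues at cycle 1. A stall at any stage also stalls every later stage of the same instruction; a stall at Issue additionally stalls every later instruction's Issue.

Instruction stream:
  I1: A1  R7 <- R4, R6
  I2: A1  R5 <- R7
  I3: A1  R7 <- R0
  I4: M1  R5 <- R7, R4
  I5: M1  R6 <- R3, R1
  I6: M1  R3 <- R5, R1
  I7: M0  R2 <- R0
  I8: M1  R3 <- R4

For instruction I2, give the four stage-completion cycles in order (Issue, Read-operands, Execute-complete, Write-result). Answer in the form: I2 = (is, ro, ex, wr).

I2 = (6, 7, 9, 10)

I1: IS=1 RO=2 EX=4 WR=5
I2: IS=6 RO=7 EX=9 WR=10  [struct: A1 busy until I1 writes@5]
I3: IS=11 RO=12 EX=14 WR=15  [struct: A1 busy until I2 writes@10]
I4: IS=12 RO=16 EX=21 WR=22  [RAW R7: wait I3 write@15]
I5: IS=23 RO=24 EX=29 WR=30  [struct: M1 busy until I4 writes@22]
I6: IS=31 RO=32 EX=37 WR=38  [struct: M1 busy until I5 writes@30]
I7: IS=32 RO=33 EX=38 WR=39
I8: IS=39 RO=40 EX=45 WR=46  [struct: M1 busy until I6 writes@38]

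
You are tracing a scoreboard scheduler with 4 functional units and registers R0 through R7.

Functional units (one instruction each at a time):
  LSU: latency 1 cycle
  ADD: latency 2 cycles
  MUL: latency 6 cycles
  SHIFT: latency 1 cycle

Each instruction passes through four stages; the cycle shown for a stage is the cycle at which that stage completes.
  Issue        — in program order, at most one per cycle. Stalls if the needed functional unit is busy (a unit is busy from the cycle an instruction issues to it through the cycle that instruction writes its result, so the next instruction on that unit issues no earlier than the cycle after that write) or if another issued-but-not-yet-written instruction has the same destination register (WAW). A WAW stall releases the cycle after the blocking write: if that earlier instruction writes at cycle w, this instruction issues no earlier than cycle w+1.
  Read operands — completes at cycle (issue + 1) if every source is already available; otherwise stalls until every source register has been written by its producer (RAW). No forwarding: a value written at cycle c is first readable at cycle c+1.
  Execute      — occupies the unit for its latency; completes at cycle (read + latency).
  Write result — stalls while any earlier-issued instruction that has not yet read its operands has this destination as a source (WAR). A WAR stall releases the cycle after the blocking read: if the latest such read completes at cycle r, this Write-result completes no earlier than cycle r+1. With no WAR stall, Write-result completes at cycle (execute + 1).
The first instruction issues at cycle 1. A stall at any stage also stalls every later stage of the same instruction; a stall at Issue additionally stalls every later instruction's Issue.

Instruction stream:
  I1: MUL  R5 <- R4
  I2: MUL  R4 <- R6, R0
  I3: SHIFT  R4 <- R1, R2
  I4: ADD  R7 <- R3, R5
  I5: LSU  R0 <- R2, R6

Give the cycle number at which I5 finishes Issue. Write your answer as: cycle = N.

cycle = 21

t=1  I1 issues→MUL
t=2  I1 reads
t=8  I1 exec-done
t=9  I1 writes R5
t=10  I2 issues→MUL
t=11  I2 reads
t=17  I2 exec-done
t=18  I2 writes R4
t=19  I3 issues→SHIFT
t=20  I3 reads · I4 issues→ADD
t=21  I3 exec-done · I4 reads · I5 issues→LSU
t=22  I3 writes R4 · I5 reads
t=23  I4 exec-done · I5 exec-done
t=24  I4 writes R7 · I5 writes R0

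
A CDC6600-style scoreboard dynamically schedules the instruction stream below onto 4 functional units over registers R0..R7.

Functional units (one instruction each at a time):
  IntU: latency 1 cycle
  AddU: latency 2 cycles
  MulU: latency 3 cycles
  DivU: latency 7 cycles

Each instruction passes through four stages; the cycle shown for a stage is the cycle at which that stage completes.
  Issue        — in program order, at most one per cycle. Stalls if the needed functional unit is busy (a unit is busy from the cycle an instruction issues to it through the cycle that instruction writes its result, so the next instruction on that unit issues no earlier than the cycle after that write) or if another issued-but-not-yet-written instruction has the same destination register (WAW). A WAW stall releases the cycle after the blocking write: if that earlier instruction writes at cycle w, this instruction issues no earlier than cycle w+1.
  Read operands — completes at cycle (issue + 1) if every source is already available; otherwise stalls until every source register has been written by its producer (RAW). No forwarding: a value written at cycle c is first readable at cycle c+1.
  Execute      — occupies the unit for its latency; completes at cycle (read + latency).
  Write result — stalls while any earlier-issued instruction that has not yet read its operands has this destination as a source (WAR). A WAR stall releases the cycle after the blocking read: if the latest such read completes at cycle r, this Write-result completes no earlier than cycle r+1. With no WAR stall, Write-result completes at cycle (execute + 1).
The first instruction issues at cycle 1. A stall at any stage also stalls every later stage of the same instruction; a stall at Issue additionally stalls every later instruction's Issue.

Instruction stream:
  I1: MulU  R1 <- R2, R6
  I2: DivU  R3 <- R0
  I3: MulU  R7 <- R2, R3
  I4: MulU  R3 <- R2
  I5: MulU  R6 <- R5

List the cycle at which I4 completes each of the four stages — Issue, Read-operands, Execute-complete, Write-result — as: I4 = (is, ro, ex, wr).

I4 = (17, 18, 21, 22)

c1: issue I1 (MulU)
c2: I1 read-ops, issue I2 (DivU)
c3: I2 read-ops
c5: I1 finished on MulU
c6: I1→R1
c7: issue I3 (MulU)
c10: I2 finished on DivU
c11: I2→R3
c12: I3 read-ops
c15: I3 finished on MulU
c16: I3→R7
c17: issue I4 (MulU)
c18: I4 read-ops
c21: I4 finished on MulU
c22: I4→R3
c23: issue I5 (MulU)
c24: I5 read-ops
c27: I5 finished on MulU
c28: I5→R6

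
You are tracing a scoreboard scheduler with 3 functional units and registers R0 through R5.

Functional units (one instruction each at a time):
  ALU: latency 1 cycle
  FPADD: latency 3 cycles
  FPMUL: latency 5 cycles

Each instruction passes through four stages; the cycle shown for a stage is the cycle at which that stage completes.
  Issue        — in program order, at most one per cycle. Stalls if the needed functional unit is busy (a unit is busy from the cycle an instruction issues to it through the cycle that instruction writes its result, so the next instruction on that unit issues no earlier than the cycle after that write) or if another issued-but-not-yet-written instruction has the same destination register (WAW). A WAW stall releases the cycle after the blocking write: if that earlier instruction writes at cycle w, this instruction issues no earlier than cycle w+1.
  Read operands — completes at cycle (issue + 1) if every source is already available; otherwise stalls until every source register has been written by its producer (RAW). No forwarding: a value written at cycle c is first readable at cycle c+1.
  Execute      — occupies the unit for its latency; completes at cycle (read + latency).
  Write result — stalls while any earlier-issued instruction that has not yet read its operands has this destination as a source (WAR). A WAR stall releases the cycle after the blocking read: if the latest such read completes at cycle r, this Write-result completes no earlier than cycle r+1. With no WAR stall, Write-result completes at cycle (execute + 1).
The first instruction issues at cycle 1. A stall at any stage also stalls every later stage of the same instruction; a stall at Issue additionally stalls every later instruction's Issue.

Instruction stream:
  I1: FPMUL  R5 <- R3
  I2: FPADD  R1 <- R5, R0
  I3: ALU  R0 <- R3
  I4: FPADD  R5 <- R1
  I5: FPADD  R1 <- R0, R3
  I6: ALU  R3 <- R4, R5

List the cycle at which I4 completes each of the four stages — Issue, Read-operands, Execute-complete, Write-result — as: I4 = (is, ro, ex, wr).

  I1 | 1 | 2 | 7 | 8
  I2 | 2 | 9 | 12 | 13   RAW R5: wait I1 write@8
  I3 | 3 | 4 | 5 | 10   WAR R0: wait I2 read@9
  I4 | 14 | 15 | 18 | 19   struct: FPADD busy until I2 writes@13
  I5 | 20 | 21 | 24 | 25   struct: FPADD busy until I4 writes@19
  I6 | 21 | 22 | 23 | 24

I4 = (14, 15, 18, 19)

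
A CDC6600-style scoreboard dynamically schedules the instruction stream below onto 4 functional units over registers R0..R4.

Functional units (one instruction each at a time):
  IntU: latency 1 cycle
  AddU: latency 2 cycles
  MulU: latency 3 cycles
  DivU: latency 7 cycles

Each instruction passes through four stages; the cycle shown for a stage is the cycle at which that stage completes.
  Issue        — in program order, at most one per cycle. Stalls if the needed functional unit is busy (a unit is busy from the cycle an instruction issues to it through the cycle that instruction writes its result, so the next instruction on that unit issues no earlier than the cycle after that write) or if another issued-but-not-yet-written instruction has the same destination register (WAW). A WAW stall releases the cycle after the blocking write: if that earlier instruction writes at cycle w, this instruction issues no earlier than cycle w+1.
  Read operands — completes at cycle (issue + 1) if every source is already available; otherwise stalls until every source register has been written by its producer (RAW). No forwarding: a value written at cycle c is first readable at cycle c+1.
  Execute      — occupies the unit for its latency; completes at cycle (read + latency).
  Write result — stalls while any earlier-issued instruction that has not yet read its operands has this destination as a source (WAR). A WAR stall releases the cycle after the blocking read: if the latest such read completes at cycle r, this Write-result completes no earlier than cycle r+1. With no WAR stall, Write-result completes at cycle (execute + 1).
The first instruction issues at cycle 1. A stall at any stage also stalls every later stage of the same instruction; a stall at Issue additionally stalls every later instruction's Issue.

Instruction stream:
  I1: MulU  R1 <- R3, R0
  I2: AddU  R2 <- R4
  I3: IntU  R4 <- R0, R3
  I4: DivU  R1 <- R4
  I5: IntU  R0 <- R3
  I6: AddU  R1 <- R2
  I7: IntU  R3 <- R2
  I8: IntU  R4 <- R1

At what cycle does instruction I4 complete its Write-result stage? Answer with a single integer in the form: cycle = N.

cycle = 16

cycle 1: I1 dispatched to MulU
cycle 2: I1 operands ready | I2 dispatched to AddU
cycle 3: I2 operands ready | I3 dispatched to IntU
cycle 4: I3 operands ready
cycle 5: I1 complete | I2 complete | I3 complete
cycle 6: R1←I1 | R2←I2 | R4←I3
cycle 7: I4 dispatched to DivU
cycle 8: I4 operands ready | I5 dispatched to IntU
cycle 9: I5 operands ready
cycle 10: I5 complete
cycle 11: R0←I5
cycle 15: I4 complete
cycle 16: R1←I4
cycle 17: I6 dispatched to AddU
cycle 18: I6 operands ready | I7 dispatched to IntU
cycle 19: I7 operands ready
cycle 20: I6 complete | I7 complete
cycle 21: R1←I6 | R3←I7
cycle 22: I8 dispatched to IntU
cycle 23: I8 operands ready
cycle 24: I8 complete
cycle 25: R4←I8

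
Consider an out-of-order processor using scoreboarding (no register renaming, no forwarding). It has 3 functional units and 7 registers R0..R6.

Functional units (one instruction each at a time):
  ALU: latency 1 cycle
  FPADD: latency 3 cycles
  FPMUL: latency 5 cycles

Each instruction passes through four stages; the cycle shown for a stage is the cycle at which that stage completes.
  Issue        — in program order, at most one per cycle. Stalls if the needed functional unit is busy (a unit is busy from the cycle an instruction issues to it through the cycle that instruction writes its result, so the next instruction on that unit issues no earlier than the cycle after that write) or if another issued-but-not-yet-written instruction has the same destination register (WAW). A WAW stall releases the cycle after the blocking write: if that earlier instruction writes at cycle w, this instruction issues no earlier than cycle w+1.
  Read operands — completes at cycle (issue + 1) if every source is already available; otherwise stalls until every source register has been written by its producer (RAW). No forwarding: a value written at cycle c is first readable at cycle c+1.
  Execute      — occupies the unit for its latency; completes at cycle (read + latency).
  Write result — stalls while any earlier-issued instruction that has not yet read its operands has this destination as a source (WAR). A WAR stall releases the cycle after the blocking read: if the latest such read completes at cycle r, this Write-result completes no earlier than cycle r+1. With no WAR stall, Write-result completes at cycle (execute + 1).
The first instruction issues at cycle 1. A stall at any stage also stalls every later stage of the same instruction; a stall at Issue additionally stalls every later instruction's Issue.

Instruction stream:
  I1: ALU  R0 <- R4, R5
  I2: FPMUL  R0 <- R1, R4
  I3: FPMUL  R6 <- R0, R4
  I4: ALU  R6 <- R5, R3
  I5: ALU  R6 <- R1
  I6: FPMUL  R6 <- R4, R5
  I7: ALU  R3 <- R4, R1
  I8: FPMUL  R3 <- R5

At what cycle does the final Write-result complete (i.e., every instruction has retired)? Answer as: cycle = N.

[1] I1 dispatched to ALU
[2] I1 operands ready
[3] I1 complete
[4] R0←I1
[5] I2 dispatched to FPMUL
[6] I2 operands ready
[11] I2 complete
[12] R0←I2
[13] I3 dispatched to FPMUL
[14] I3 operands ready
[19] I3 complete
[20] R6←I3
[21] I4 dispatched to ALU
[22] I4 operands ready
[23] I4 complete
[24] R6←I4
[25] I5 dispatched to ALU
[26] I5 operands ready
[27] I5 complete
[28] R6←I5
[29] I6 dispatched to FPMUL
[30] I6 operands ready, I7 dispatched to ALU
[31] I7 operands ready
[32] I7 complete
[33] R3←I7
[35] I6 complete
[36] R6←I6
[37] I8 dispatched to FPMUL
[38] I8 operands ready
[43] I8 complete
[44] R3←I8

cycle = 44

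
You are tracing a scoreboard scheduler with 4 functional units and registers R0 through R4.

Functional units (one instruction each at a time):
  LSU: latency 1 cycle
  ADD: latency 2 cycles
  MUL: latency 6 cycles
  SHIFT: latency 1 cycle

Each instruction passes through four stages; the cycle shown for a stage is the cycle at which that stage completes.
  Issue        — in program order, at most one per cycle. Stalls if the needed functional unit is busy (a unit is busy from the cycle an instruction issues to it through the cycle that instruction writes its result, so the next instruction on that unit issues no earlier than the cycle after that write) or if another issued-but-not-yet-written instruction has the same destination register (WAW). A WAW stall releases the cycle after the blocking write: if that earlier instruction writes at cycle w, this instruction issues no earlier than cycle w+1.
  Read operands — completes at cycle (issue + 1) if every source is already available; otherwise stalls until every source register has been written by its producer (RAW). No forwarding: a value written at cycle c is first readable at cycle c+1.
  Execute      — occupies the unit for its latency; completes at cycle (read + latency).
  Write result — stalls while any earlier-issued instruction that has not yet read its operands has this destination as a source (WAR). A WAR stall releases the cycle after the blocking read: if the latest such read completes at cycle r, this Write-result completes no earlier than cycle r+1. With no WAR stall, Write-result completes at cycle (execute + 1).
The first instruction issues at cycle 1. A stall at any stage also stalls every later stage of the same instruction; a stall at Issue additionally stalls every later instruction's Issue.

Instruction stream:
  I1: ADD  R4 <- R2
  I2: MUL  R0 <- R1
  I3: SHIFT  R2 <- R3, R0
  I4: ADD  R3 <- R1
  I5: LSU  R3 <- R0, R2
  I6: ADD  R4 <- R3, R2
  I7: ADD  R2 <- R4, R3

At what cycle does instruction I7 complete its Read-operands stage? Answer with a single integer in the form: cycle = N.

I1  is:1  ro:2  ex:4  wr:5
I2  is:2  ro:3  ex:9  wr:10
I3  is:3  ro:11  ex:12  wr:13  — RAW R0: wait I2 write@10
I4  is:6  ro:7  ex:9  wr:12  — struct: ADD busy until I1 writes@5, WAR R3: wait I3 read@11
I5  is:13  ro:14  ex:15  wr:16  — WAW R3: wait I4 write@12
I6  is:14  ro:17  ex:19  wr:20  — RAW R3: wait I5 write@16
I7  is:21  ro:22  ex:24  wr:25  — struct: ADD busy until I6 writes@20

cycle = 22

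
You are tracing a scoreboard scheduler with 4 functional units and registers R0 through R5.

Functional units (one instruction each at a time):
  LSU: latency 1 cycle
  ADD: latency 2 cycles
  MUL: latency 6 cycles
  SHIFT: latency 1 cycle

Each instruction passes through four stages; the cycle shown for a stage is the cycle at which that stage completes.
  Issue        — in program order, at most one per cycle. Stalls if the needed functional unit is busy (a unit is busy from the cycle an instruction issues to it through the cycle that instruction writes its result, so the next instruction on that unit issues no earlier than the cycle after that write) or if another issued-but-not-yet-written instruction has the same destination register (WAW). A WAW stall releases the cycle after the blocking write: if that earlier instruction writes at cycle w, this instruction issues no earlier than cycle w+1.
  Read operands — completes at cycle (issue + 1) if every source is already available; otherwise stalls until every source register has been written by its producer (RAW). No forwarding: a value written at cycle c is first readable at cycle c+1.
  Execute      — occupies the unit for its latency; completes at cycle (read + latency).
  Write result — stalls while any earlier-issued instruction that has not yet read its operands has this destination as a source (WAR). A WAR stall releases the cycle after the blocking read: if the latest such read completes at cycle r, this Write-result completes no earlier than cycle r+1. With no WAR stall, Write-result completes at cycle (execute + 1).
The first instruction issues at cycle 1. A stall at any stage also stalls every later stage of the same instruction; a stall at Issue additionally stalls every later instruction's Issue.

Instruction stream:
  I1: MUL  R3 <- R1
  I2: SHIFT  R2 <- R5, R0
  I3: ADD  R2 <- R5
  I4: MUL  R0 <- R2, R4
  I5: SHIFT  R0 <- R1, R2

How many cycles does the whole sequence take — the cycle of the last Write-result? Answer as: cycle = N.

cycle = 22

I1: IS=1 RO=2 EX=8 WR=9
I2: IS=2 RO=3 EX=4 WR=5
I3: IS=6 RO=7 EX=9 WR=10  [WAW R2: wait I2 write@5]
I4: IS=10 RO=11 EX=17 WR=18  [struct: MUL busy until I1 writes@9]
I5: IS=19 RO=20 EX=21 WR=22  [WAW R0: wait I4 write@18]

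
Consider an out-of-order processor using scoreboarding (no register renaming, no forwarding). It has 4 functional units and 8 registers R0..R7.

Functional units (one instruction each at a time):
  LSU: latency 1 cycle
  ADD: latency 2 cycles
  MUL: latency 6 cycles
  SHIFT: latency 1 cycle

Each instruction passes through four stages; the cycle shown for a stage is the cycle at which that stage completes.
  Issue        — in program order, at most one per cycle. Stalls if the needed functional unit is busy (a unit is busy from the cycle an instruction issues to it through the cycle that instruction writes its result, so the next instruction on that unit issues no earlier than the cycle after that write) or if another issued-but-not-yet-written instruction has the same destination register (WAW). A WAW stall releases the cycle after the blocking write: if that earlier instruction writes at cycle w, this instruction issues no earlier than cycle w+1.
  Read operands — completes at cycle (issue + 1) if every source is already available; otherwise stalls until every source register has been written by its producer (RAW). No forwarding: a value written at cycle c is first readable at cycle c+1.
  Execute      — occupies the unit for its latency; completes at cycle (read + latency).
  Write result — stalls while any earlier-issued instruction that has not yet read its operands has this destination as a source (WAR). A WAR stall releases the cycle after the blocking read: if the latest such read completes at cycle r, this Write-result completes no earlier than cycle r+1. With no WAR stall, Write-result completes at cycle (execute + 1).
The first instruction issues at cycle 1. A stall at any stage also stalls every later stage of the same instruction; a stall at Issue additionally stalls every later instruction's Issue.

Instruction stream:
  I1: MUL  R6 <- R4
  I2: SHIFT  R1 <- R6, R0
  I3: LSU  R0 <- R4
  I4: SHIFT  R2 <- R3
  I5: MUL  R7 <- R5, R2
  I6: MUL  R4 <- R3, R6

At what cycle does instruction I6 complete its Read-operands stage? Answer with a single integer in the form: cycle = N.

cycle = 26

I1: IS=1 RO=2 EX=8 WR=9
I2: IS=2 RO=10 EX=11 WR=12  [RAW R6: wait I1 write@9]
I3: IS=3 RO=4 EX=5 WR=11  [WAR R0: wait I2 read@10]
I4: IS=13 RO=14 EX=15 WR=16  [struct: SHIFT busy until I2 writes@12]
I5: IS=14 RO=17 EX=23 WR=24  [RAW R2: wait I4 write@16]
I6: IS=25 RO=26 EX=32 WR=33  [struct: MUL busy until I5 writes@24]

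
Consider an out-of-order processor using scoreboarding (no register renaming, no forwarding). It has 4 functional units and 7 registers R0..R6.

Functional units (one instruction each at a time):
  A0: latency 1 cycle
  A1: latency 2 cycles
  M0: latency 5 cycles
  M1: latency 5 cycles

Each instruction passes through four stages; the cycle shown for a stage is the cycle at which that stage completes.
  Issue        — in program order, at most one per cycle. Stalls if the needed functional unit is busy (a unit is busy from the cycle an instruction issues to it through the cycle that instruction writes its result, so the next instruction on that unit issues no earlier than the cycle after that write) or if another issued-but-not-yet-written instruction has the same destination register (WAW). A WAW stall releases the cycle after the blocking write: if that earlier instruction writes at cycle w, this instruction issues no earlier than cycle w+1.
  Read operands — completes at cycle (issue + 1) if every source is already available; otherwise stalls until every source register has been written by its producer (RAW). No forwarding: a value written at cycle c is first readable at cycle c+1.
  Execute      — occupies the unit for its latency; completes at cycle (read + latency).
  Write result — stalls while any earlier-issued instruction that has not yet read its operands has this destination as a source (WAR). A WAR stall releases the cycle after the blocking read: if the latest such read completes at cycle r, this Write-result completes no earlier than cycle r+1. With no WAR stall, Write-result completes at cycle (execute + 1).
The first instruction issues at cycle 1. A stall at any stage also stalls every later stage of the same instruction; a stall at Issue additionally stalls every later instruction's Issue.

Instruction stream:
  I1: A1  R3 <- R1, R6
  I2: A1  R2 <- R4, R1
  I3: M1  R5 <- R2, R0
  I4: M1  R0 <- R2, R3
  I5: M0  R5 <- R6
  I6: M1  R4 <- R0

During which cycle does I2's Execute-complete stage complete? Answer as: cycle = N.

cycle = 9

  I1 | 1 | 2 | 4 | 5
  I2 | 6 | 7 | 9 | 10   struct: A1 busy until I1 writes@5
  I3 | 7 | 11 | 16 | 17   RAW R2: wait I2 write@10
  I4 | 18 | 19 | 24 | 25   struct: M1 busy until I3 writes@17
  I5 | 19 | 20 | 25 | 26
  I6 | 26 | 27 | 32 | 33   struct: M1 busy until I4 writes@25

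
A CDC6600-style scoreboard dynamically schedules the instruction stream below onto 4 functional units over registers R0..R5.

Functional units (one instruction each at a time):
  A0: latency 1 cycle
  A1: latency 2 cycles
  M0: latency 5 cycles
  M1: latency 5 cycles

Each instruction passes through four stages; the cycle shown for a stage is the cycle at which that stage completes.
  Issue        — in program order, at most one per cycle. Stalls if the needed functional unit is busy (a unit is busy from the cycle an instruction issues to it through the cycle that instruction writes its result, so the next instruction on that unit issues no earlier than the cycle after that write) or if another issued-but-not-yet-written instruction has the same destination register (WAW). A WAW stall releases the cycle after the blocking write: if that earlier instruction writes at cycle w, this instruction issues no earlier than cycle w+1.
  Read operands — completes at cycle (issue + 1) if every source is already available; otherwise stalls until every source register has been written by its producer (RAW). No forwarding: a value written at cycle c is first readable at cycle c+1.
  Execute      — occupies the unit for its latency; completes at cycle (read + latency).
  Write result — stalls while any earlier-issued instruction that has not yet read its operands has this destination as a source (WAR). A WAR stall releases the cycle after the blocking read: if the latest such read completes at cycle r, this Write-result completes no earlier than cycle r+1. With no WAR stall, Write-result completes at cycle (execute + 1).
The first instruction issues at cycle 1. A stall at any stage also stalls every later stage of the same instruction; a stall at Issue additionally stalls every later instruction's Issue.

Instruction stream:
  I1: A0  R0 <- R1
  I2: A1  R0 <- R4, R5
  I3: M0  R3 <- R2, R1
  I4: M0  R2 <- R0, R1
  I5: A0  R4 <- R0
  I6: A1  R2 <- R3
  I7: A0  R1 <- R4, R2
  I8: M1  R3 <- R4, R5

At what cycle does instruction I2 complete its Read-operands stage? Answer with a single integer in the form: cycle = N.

cycle = 6

1) issue 1, read 2, done 3, write 4
2) issue 5, read 6, done 8, write 9  <WAW R0: wait I1 write@4>
3) issue 6, read 7, done 12, write 13
4) issue 14, read 15, done 20, write 21  <struct: M0 busy until I3 writes@13>
5) issue 15, read 16, done 17, write 18
6) issue 22, read 23, done 25, write 26  <WAW R2: wait I4 write@21>
7) issue 23, read 27, done 28, write 29  <RAW R2: wait I6 write@26>
8) issue 24, read 25, done 30, write 31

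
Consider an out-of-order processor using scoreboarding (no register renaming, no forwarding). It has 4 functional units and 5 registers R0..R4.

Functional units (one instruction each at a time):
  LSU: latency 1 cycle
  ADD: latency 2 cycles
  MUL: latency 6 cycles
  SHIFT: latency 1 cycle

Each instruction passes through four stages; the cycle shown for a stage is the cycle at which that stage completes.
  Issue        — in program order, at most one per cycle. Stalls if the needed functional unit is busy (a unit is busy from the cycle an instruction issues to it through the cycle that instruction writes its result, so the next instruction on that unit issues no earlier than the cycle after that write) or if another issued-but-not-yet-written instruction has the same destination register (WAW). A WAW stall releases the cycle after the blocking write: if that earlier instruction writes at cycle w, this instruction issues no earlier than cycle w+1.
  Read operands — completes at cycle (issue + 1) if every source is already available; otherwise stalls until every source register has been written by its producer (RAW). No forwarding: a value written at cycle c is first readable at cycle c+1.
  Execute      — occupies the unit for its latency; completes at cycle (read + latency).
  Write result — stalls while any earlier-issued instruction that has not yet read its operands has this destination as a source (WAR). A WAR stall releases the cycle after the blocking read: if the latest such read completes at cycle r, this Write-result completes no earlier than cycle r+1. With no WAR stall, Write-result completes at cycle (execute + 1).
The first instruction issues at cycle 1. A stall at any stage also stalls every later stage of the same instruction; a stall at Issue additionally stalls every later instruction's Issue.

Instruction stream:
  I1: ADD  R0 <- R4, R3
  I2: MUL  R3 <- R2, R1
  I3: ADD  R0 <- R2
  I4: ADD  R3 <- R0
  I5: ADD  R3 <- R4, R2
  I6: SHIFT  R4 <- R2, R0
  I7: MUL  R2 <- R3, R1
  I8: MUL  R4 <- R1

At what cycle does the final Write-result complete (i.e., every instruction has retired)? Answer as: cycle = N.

  I1 | 1 | 2 | 4 | 5
  I2 | 2 | 3 | 9 | 10
  I3 | 6 | 7 | 9 | 10   struct: ADD busy until I1 writes@5
  I4 | 11 | 12 | 14 | 15   struct: ADD busy until I3 writes@10
  I5 | 16 | 17 | 19 | 20   struct: ADD busy until I4 writes@15
  I6 | 17 | 18 | 19 | 20
  I7 | 18 | 21 | 27 | 28   RAW R3: wait I5 write@20
  I8 | 29 | 30 | 36 | 37   struct: MUL busy until I7 writes@28

cycle = 37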